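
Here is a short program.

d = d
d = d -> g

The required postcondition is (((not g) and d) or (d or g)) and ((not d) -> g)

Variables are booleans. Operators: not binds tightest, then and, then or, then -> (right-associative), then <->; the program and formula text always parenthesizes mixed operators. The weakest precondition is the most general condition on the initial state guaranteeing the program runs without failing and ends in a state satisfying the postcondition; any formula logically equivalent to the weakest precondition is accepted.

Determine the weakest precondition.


Working backward. After the program, the postcondition (((not g) and d) or (d or g)) and ((not d) -> g) must hold; in canonical form it is (((not g) and d) or d or g) and ((not d) -> g).
Before d := d -> g: (((not g) and (d -> g)) or (d -> g) or g) and ((not (d -> g)) -> g)
Before d := d: (((not g) and (d -> g)) or (d -> g) or g) and ((not (d -> g)) -> g)
Answer: WP = (((not g) and (d -> g)) or (d -> g) or g) and ((not (d -> g)) -> g)


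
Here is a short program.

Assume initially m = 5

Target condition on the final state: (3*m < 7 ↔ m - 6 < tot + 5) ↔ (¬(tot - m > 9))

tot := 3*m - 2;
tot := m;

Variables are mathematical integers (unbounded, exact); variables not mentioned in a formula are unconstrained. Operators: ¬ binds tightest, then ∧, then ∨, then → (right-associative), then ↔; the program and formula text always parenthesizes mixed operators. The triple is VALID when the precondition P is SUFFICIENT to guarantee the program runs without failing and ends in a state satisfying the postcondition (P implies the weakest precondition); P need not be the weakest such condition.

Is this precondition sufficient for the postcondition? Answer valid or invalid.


Working backward. After the program, the postcondition (3*m < 7 ↔ m - 6 < tot + 5) ↔ (¬(tot - m > 9)) must hold; in canonical form it is (3*m < 7 ↔ m < tot + 11) ↔ (¬(tot > m + 9)).
Before tot := m: 3*m < 7
Before tot := 3*m - 2: 3*m < 7
The weakest precondition is 3*m < 7.
Check whether m = 5 implies it.
Countermodel: at the initial state m = 5, the precondition holds but the weakest precondition fails.
Answer: invalid


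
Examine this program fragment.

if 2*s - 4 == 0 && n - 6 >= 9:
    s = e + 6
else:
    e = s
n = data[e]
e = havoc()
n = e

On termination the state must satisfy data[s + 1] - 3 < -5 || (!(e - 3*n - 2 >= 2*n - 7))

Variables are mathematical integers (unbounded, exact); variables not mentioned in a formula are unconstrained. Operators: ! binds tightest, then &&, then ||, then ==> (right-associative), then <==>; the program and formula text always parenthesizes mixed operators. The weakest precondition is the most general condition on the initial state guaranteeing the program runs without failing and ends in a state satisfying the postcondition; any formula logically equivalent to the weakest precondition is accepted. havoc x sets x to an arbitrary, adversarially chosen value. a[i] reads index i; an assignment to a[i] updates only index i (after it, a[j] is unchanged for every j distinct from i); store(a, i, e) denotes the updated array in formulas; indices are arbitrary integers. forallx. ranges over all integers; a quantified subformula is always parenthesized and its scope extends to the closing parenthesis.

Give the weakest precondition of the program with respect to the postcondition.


Working backward. After the program, the postcondition data[s + 1] - 3 < -5 || (!(e - 3*n - 2 >= 2*n - 7)) must hold; in canonical form it is data[s + 1] < -2 || (!(e >= 5*n - 5)).
Before n := e: data[s + 1] < -2 || (!(4*e <= 5))
Before havoc e: forall e_1. (data[s + 1] < -2 || (!(4*e_1 <= 5)))
Before n := data[e]: forall e_1. (data[s + 1] < -2 || (!(4*e_1 <= 5)))
Then branch requires forall e_1. (data[e + 7] < -2 || (!(4*e_1 <= 5))); else branch requires forall e_1. (data[s + 1] < -2 || (!(4*e_1 <= 5))).
Before the if: ((2*s == 4 && n >= 15) ==> (forall e_1. (data[e + 7] < -2 || (!(4*e_1 <= 5))))) && ((!(2*s == 4 && n >= 15)) ==> (forall e_1. (data[s + 1] < -2 || (!(4*e_1 <= 5)))))
Answer: WP = ((2*s == 4 && n >= 15) ==> (forall e_1. (data[e + 7] < -2 || (!(4*e_1 <= 5))))) && ((!(2*s == 4 && n >= 15)) ==> (forall e_1. (data[s + 1] < -2 || (!(4*e_1 <= 5)))))


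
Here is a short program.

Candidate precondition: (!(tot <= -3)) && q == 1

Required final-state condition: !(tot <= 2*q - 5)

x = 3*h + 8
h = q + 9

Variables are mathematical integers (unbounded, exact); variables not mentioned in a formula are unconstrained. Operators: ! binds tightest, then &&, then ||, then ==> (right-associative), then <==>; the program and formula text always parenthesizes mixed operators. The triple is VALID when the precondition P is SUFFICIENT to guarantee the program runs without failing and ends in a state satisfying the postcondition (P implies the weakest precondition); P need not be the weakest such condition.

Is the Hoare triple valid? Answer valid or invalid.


Working backward. After the program, !(tot <= 2*q - 5) must hold.
Before h := q + 9: !(tot <= 2*q - 5)
Before x := 3*h + 8: !(tot <= 2*q - 5)
The weakest precondition is !(tot <= 2*q - 5).
Check whether (!(tot <= -3)) && q == 1 implies it.
Every state satisfying the precondition satisfies the weakest precondition: the implication holds.
Answer: valid


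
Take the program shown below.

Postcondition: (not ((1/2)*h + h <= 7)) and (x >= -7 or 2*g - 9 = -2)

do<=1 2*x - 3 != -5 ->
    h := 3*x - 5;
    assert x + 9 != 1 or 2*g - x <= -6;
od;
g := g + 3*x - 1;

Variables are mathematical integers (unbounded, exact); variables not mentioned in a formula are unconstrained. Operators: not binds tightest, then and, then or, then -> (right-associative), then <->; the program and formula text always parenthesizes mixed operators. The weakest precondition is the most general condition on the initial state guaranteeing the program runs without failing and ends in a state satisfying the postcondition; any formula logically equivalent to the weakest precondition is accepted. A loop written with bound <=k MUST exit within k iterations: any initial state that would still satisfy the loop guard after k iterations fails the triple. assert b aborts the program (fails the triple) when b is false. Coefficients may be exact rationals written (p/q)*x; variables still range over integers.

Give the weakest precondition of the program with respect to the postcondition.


Working backward. After the program, the postcondition (not ((1/2)*h + h <= 7)) and (x >= -7 or 2*g - 9 = -2) must hold; in canonical form it is (not ((3/2)*h <= 7)) and (x >= -7 or 2*g = 7).
Before g := g + 3*x - 1: (not ((3/2)*h <= 7)) and (x >= -7 or 2*g + 6*x = 9)
Before the loop (bound <=1), unroll the exhaustion recursion (WP_0 = exit-now case; WP_j = one more guarded iteration, up to j = 1):
  WP_0: (not (2*x != -2)) and (not ((3/2)*h <= 7)) and (x >= -7 or 2*g + 6*x = 9)
  WP_1: (2*x != -2 -> ((x != -8 or 2*g <= x - 6) and (not (2*x != -2)) and (not ((9/2)*x <= 29/2)) and (x >= -7 or 2*g + 6*x = 9))) and ((not (2*x != -2)) -> ((not ((3/2)*h <= 7)) and (x >= -7 or 2*g + 6*x = 9)))
So before the loop: (2*x != -2 -> ((x != -8 or 2*g <= x - 6) and (not (2*x != -2)) and (not ((9/2)*x <= 29/2)) and (x >= -7 or 2*g + 6*x = 9))) and ((not (2*x != -2)) -> ((not ((3/2)*h <= 7)) and (x >= -7 or 2*g + 6*x = 9)))
Answer: WP = (2*x != -2 -> ((x != -8 or 2*g <= x - 6) and (not (2*x != -2)) and (not ((9/2)*x <= 29/2)) and (x >= -7 or 2*g + 6*x = 9))) and ((not (2*x != -2)) -> ((not ((3/2)*h <= 7)) and (x >= -7 or 2*g + 6*x = 9)))


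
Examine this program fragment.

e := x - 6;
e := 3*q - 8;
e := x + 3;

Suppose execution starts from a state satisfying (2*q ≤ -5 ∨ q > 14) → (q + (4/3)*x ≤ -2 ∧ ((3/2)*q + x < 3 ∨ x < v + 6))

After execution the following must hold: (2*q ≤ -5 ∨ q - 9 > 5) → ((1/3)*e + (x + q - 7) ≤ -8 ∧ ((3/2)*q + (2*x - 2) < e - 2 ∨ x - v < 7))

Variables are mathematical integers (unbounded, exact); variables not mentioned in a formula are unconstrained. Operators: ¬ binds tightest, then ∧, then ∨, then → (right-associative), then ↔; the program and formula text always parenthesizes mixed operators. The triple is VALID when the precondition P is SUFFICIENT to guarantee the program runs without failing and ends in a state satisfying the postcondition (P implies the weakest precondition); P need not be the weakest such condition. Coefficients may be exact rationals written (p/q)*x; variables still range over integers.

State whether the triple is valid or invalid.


Working backward. After the program, the postcondition (2*q ≤ -5 ∨ q - 9 > 5) → ((1/3)*e + (x + q - 7) ≤ -8 ∧ ((3/2)*q + (2*x - 2) < e - 2 ∨ x - v < 7)) must hold; in canonical form it is (2*q ≤ -5 ∨ q > 14) → ((1/3)*e + q + x ≤ -1 ∧ ((3/2)*q + 2*x < e ∨ x < v + 7)).
Before e := x + 3: (2*q ≤ -5 ∨ q > 14) → (q + (4/3)*x ≤ -2 ∧ ((3/2)*q + x < 3 ∨ x < v + 7))
Before e := 3*q - 8: (2*q ≤ -5 ∨ q > 14) → (q + (4/3)*x ≤ -2 ∧ ((3/2)*q + x < 3 ∨ x < v + 7))
Before e := x - 6: (2*q ≤ -5 ∨ q > 14) → (q + (4/3)*x ≤ -2 ∧ ((3/2)*q + x < 3 ∨ x < v + 7))
The weakest precondition is (2*q ≤ -5 ∨ q > 14) → (q + (4/3)*x ≤ -2 ∧ ((3/2)*q + x < 3 ∨ x < v + 7)).
Check whether (2*q ≤ -5 ∨ q > 14) → (q + (4/3)*x ≤ -2 ∧ ((3/2)*q + x < 3 ∨ x < v + 6)) implies it.
Every state satisfying the precondition satisfies the weakest precondition: the implication holds.
Answer: valid


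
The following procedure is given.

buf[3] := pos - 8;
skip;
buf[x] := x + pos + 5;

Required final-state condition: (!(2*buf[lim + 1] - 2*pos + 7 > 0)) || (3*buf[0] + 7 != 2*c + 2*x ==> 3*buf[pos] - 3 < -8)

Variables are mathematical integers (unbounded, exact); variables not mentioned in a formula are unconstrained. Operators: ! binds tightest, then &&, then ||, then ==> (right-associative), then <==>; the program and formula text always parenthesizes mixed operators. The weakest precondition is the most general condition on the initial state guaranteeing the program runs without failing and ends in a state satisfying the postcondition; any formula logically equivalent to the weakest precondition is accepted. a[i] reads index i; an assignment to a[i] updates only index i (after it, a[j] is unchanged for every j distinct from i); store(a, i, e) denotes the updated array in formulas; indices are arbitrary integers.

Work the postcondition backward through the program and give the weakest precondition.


Working backward. After the program, the postcondition (!(2*buf[lim + 1] - 2*pos + 7 > 0)) || (3*buf[0] + 7 != 2*c + 2*x ==> 3*buf[pos] - 3 < -8) must hold; in canonical form it is (!(2*buf[lim + 1] > 2*pos - 7)) || (3*buf[0] != 2*c + 2*x - 7 ==> 3*buf[pos] < -5).
Before buf[x] := x + pos + 5: (!(2*store(buf, x, pos + x + 5)[lim + 1] > 2*pos - 7)) || (3*store(buf, x, pos + x + 5)[0] != 2*c + 2*x - 7 ==> 3*store(buf, x, pos + x + 5)[pos] < -5)
Before skip: (!(2*store(buf, x, pos + x + 5)[lim + 1] > 2*pos - 7)) || (3*store(buf, x, pos + x + 5)[0] != 2*c + 2*x - 7 ==> 3*store(buf, x, pos + x + 5)[pos] < -5)
Before buf[3] := pos - 8: (!(2*store(store(buf, 3, pos - 8), x, pos + x + 5)[lim + 1] > 2*pos - 7)) || (3*store(store(buf, 3, pos - 8), x, pos + x + 5)[0] != 2*c + 2*x - 7 ==> 3*store(store(buf, 3, pos - 8), x, pos + x + 5)[pos] < -5)
Answer: WP = (!(2*store(store(buf, 3, pos - 8), x, pos + x + 5)[lim + 1] > 2*pos - 7)) || (3*store(store(buf, 3, pos - 8), x, pos + x + 5)[0] != 2*c + 2*x - 7 ==> 3*store(store(buf, 3, pos - 8), x, pos + x + 5)[pos] < -5)


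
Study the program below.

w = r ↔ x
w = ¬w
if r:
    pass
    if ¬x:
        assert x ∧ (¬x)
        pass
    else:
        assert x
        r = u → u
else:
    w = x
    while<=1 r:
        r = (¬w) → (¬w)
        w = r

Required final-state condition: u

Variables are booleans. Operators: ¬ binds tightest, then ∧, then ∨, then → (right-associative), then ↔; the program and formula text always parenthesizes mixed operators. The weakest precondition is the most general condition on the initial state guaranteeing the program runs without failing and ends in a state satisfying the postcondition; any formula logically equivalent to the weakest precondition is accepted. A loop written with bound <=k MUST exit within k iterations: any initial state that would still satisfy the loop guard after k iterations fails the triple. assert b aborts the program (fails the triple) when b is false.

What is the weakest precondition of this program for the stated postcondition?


Working backward. After the program, u must hold.
Then branch requires x ∧ (x → (x ∧ u)); else branch requires (¬r) ∧ ((¬r) → u).
Before the if: (r → (x ∧ (x → (x ∧ u)))) ∧ ((¬r) → ((¬r) ∧ ((¬r) → u)))
Before w := ¬w: (r → (x ∧ (x → (x ∧ u)))) ∧ ((¬r) → ((¬r) ∧ ((¬r) → u)))
Before w := r ↔ x: (r → (x ∧ (x → (x ∧ u)))) ∧ ((¬r) → ((¬r) ∧ ((¬r) → u)))
Answer: WP = (r → (x ∧ (x → (x ∧ u)))) ∧ ((¬r) → ((¬r) ∧ ((¬r) → u)))


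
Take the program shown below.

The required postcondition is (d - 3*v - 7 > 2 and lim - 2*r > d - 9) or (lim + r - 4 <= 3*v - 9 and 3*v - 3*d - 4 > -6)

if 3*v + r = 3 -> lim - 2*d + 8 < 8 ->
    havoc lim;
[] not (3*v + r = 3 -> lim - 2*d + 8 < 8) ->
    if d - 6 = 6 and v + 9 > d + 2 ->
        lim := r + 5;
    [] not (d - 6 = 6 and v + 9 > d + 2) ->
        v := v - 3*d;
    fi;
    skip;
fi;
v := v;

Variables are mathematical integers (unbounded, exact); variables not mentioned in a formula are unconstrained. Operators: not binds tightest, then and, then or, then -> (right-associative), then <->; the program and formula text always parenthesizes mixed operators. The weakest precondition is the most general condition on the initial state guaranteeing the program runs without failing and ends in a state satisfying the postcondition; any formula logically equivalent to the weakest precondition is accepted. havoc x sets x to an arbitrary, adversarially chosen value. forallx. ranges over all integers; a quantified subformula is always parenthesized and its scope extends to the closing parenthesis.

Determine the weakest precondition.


Working backward. After the program, the postcondition (d - 3*v - 7 > 2 and lim - 2*r > d - 9) or (lim + r - 4 <= 3*v - 9 and 3*v - 3*d - 4 > -6) must hold; in canonical form it is (d > 3*v + 9 and lim > d + 2*r - 9) or (lim + r <= 3*v - 5 and 3*v > 3*d - 2).
Before v := v: (d > 3*v + 9 and lim > d + 2*r - 9) or (lim + r <= 3*v - 5 and 3*v > 3*d - 2)
Then branch requires forall lim_1. ((d > 3*v + 9 and lim_1 > d + 2*r - 9) or (lim_1 + r <= 3*v - 5 and 3*v > 3*d - 2)); else branch requires ((d = 12 and v > d - 7) -> ((d > 3*v + 9 and d + r < 14) or (2*r <= 3*v - 10 and 3*v > 3*d - 2))) and ((not (d = 12 and v > d - 7)) -> ((10*d > 3*v + 9 and lim > d + 2*r - 9) or (9*d + lim + r <= 3*v - 5 and 3*v > 12*d - 2))).
Before the if: ((r + 3*v = 3 -> lim < 2*d) -> (forall lim_1. ((d > 3*v + 9 and lim_1 > d + 2*r - 9) or (lim_1 + r <= 3*v - 5 and 3*v > 3*d - 2)))) and ((not (r + 3*v = 3 -> lim < 2*d)) -> (((d = 12 and v > d - 7) -> ((d > 3*v + 9 and d + r < 14) or (2*r <= 3*v - 10 and 3*v > 3*d - 2))) and ((not (d = 12 and v > d - 7)) -> ((10*d > 3*v + 9 and lim > d + 2*r - 9) or (9*d + lim + r <= 3*v - 5 and 3*v > 12*d - 2)))))
Answer: WP = ((r + 3*v = 3 -> lim < 2*d) -> (forall lim_1. ((d > 3*v + 9 and lim_1 > d + 2*r - 9) or (lim_1 + r <= 3*v - 5 and 3*v > 3*d - 2)))) and ((not (r + 3*v = 3 -> lim < 2*d)) -> (((d = 12 and v > d - 7) -> ((d > 3*v + 9 and d + r < 14) or (2*r <= 3*v - 10 and 3*v > 3*d - 2))) and ((not (d = 12 and v > d - 7)) -> ((10*d > 3*v + 9 and lim > d + 2*r - 9) or (9*d + lim + r <= 3*v - 5 and 3*v > 12*d - 2)))))


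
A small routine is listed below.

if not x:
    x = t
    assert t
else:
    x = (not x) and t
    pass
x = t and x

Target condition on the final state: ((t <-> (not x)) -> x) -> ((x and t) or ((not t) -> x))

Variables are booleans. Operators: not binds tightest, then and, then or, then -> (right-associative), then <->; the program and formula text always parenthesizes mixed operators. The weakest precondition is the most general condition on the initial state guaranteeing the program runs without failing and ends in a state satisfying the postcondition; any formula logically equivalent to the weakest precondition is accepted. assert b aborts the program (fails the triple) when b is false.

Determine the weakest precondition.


Working backward. After the program, ((t <-> (not x)) -> x) -> ((x and t) or ((not t) -> x)) must hold.
Before x := t and x: ((t <-> (not (t and x))) -> (t and x)) -> ((t and x) or ((not t) -> (t and x)))
Then branch requires t and (((t <-> (not t)) -> t) -> (t or ((not t) -> t))); else branch requires ((t <-> (not (t and (not x)))) -> (t and (not x))) -> ((t and (not x)) or ((not t) -> (t and (not x)))).
Before the if: ((not x) -> (t and (((t <-> (not t)) -> t) -> (t or ((not t) -> t))))) and (x -> (((t <-> (not (t and (not x)))) -> (t and (not x))) -> ((t and (not x)) or ((not t) -> (t and (not x))))))
Answer: WP = ((not x) -> (t and (((t <-> (not t)) -> t) -> (t or ((not t) -> t))))) and (x -> (((t <-> (not (t and (not x)))) -> (t and (not x))) -> ((t and (not x)) or ((not t) -> (t and (not x))))))


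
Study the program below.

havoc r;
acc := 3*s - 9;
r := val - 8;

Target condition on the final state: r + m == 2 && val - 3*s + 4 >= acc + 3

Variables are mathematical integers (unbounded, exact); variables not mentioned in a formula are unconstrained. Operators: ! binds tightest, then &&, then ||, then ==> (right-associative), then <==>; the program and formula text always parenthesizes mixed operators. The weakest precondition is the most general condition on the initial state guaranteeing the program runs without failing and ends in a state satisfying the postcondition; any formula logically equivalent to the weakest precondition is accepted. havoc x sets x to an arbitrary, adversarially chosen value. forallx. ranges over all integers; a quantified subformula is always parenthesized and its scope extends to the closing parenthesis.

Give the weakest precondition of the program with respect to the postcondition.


Working backward. After the program, the postcondition r + m == 2 && val - 3*s + 4 >= acc + 3 must hold; in canonical form it is m + r == 2 && val >= acc + 3*s - 1.
Before r := val - 8: m + val == 10 && val >= acc + 3*s - 1
Before acc := 3*s - 9: m + val == 10 && val >= 6*s - 10
Before havoc r: m + val == 10 && val >= 6*s - 10
Answer: WP = m + val == 10 && val >= 6*s - 10


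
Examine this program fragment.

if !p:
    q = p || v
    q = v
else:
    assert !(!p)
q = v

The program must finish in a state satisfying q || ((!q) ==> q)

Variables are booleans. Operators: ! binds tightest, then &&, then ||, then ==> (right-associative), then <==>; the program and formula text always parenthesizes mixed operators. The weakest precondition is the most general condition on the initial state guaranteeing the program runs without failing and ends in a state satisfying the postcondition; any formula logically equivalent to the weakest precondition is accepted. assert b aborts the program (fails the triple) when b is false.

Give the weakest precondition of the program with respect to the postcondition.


Working backward. After the program, q || ((!q) ==> q) must hold.
Before q := v: v || ((!v) ==> v)
Then branch requires v || ((!v) ==> v); else branch requires p && (v || ((!v) ==> v)).
Before the if: ((!p) ==> (v || ((!v) ==> v))) && (p ==> (p && (v || ((!v) ==> v))))
Answer: WP = ((!p) ==> (v || ((!v) ==> v))) && (p ==> (p && (v || ((!v) ==> v))))


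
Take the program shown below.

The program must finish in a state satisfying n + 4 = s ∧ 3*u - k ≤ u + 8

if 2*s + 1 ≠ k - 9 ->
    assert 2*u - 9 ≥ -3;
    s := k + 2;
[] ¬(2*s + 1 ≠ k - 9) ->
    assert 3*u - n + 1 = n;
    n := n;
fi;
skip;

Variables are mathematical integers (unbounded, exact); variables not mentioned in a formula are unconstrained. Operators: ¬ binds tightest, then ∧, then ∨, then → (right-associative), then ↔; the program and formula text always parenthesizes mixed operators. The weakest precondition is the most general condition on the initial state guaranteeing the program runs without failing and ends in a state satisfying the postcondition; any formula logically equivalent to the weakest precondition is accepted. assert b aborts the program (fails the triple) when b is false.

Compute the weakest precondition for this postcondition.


Working backward. After the program, the postcondition n + 4 = s ∧ 3*u - k ≤ u + 8 must hold; in canonical form it is n = s - 4 ∧ 2*u ≤ k + 8.
Before skip: n = s - 4 ∧ 2*u ≤ k + 8
Then branch requires 2*u ≥ 6 ∧ n = k - 2 ∧ 2*u ≤ k + 8; else branch requires 3*u = 2*n - 1 ∧ n = s - 4 ∧ 2*u ≤ k + 8.
Before the if: (2*s ≠ k - 10 → (2*u ≥ 6 ∧ n = k - 2 ∧ 2*u ≤ k + 8)) ∧ ((¬(2*s ≠ k - 10)) → (3*u = 2*n - 1 ∧ n = s - 4 ∧ 2*u ≤ k + 8))
Answer: WP = (2*s ≠ k - 10 → (2*u ≥ 6 ∧ n = k - 2 ∧ 2*u ≤ k + 8)) ∧ ((¬(2*s ≠ k - 10)) → (3*u = 2*n - 1 ∧ n = s - 4 ∧ 2*u ≤ k + 8))


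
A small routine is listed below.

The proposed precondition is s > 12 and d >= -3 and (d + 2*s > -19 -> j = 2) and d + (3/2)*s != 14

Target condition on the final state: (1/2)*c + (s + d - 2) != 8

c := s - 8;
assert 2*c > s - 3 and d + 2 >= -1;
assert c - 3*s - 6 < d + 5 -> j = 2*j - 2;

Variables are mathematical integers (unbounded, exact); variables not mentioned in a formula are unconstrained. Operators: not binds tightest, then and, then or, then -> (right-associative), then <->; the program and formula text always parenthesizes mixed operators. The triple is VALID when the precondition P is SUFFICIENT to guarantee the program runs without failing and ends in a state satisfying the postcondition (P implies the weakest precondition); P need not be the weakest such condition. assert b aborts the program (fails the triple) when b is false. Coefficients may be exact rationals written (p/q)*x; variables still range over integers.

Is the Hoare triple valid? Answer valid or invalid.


Working backward. After the program, the postcondition (1/2)*c + (s + d - 2) != 8 must hold; in canonical form it is (1/2)*c + d + s != 10.
Before assert c - 3*s - 6 < d + 5 -> j = 2*j - 2: (c < d + 3*s + 11 -> j = 2) and (1/2)*c + d + s != 10
Before assert 2*c > s - 3 and d + 2 >= -1: 2*c > s - 3 and d >= -3 and (c < d + 3*s + 11 -> j = 2) and (1/2)*c + d + s != 10
Before c := s - 8: s > 13 and d >= -3 and (d + 2*s > -19 -> j = 2) and d + (3/2)*s != 14
The weakest precondition is s > 13 and d >= -3 and (d + 2*s > -19 -> j = 2) and d + (3/2)*s != 14.
Check whether s > 12 and d >= -3 and (d + 2*s > -19 -> j = 2) and d + (3/2)*s != 14 implies it.
Countermodel: at the initial state d = -3, j = 2, s = 13, the precondition holds but the weakest precondition fails.
Answer: invalid


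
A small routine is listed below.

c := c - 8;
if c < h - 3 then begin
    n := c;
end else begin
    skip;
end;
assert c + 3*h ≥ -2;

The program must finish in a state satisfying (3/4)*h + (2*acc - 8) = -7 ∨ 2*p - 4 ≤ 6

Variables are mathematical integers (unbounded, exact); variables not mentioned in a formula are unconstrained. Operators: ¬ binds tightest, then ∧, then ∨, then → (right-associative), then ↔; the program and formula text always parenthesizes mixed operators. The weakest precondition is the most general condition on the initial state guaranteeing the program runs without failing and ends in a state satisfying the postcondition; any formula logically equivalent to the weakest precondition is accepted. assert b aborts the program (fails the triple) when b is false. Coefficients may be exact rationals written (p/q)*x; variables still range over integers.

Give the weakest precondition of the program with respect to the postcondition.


Working backward. After the program, the postcondition (3/4)*h + (2*acc - 8) = -7 ∨ 2*p - 4 ≤ 6 must hold; in canonical form it is 2*acc + (3/4)*h = 1 ∨ 2*p ≤ 10.
Before assert c + 3*h ≥ -2: c + 3*h ≥ -2 ∧ (2*acc + (3/4)*h = 1 ∨ 2*p ≤ 10)
Then branch requires c + 3*h ≥ -2 ∧ (2*acc + (3/4)*h = 1 ∨ 2*p ≤ 10); else branch requires c + 3*h ≥ -2 ∧ (2*acc + (3/4)*h = 1 ∨ 2*p ≤ 10).
Before the if: (c < h - 3 → (c + 3*h ≥ -2 ∧ (2*acc + (3/4)*h = 1 ∨ 2*p ≤ 10))) ∧ ((¬(c < h - 3)) → (c + 3*h ≥ -2 ∧ (2*acc + (3/4)*h = 1 ∨ 2*p ≤ 10)))
Before c := c - 8: (c < h + 5 → (c + 3*h ≥ 6 ∧ (2*acc + (3/4)*h = 1 ∨ 2*p ≤ 10))) ∧ ((¬(c < h + 5)) → (c + 3*h ≥ 6 ∧ (2*acc + (3/4)*h = 1 ∨ 2*p ≤ 10)))
Answer: WP = (c < h + 5 → (c + 3*h ≥ 6 ∧ (2*acc + (3/4)*h = 1 ∨ 2*p ≤ 10))) ∧ ((¬(c < h + 5)) → (c + 3*h ≥ 6 ∧ (2*acc + (3/4)*h = 1 ∨ 2*p ≤ 10)))


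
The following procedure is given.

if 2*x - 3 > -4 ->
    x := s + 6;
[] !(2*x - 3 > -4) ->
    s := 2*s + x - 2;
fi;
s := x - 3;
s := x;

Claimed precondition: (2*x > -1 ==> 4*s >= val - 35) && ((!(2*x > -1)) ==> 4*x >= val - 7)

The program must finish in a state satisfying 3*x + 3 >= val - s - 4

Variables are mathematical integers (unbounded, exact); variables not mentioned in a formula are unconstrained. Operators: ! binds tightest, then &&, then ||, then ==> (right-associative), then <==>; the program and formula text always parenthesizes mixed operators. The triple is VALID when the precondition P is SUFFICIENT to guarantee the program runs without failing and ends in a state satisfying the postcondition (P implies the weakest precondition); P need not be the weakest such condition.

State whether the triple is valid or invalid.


Working backward. After the program, the postcondition 3*x + 3 >= val - s - 4 must hold; in canonical form it is s + 3*x >= val - 7.
Before s := x: 4*x >= val - 7
Before s := x - 3: 4*x >= val - 7
Then branch requires 4*s >= val - 31; else branch requires 4*x >= val - 7.
Before the if: (2*x > -1 ==> 4*s >= val - 31) && ((!(2*x > -1)) ==> 4*x >= val - 7)
The weakest precondition is (2*x > -1 ==> 4*s >= val - 31) && ((!(2*x > -1)) ==> 4*x >= val - 7).
Check whether (2*x > -1 ==> 4*s >= val - 35) && ((!(2*x > -1)) ==> 4*x >= val - 7) implies it.
Countermodel: at the initial state s = -8, val = 0, x = 0, the precondition holds but the weakest precondition fails.
Answer: invalid


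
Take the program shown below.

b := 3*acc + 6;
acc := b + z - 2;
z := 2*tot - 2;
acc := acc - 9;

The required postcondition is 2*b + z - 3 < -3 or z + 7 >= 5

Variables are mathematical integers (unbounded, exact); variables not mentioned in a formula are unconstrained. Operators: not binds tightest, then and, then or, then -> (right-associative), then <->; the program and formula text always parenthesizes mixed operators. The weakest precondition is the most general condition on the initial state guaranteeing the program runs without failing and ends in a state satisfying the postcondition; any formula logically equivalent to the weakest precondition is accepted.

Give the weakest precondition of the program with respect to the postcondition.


Working backward. After the program, the postcondition 2*b + z - 3 < -3 or z + 7 >= 5 must hold; in canonical form it is 2*b + z < 0 or z >= -2.
Before acc := acc - 9: 2*b + z < 0 or z >= -2
Before z := 2*tot - 2: 2*b + 2*tot < 2 or 2*tot >= 0
Before acc := b + z - 2: 2*b + 2*tot < 2 or 2*tot >= 0
Before b := 3*acc + 6: 6*acc + 2*tot < -10 or 2*tot >= 0
Answer: WP = 6*acc + 2*tot < -10 or 2*tot >= 0


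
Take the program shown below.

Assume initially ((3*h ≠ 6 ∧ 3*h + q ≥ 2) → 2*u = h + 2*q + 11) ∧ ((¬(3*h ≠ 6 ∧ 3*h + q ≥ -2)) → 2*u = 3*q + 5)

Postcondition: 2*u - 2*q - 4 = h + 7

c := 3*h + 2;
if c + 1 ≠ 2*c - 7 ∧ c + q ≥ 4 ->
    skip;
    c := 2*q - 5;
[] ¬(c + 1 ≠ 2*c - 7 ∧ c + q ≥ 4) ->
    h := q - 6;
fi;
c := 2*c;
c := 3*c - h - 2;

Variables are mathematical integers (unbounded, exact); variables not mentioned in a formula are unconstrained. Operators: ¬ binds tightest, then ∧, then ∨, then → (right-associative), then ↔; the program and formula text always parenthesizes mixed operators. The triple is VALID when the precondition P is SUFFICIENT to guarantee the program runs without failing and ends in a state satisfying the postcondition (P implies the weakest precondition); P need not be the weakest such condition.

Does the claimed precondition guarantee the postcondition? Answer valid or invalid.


Working backward. After the program, the postcondition 2*u - 2*q - 4 = h + 7 must hold; in canonical form it is 2*u = h + 2*q + 11.
Before c := 3*c - h - 2: 2*u = h + 2*q + 11
Before c := 2*c: 2*u = h + 2*q + 11
Then branch requires 2*u = h + 2*q + 11; else branch requires 2*u = 3*q + 5.
Before the if: ((c ≠ 8 ∧ c + q ≥ 4) → 2*u = h + 2*q + 11) ∧ ((¬(c ≠ 8 ∧ c + q ≥ 4)) → 2*u = 3*q + 5)
Before c := 3*h + 2: ((3*h ≠ 6 ∧ 3*h + q ≥ 2) → 2*u = h + 2*q + 11) ∧ ((¬(3*h ≠ 6 ∧ 3*h + q ≥ 2)) → 2*u = 3*q + 5)
The weakest precondition is ((3*h ≠ 6 ∧ 3*h + q ≥ 2) → 2*u = h + 2*q + 11) ∧ ((¬(3*h ≠ 6 ∧ 3*h + q ≥ 2)) → 2*u = 3*q + 5).
Check whether ((3*h ≠ 6 ∧ 3*h + q ≥ 2) → 2*u = h + 2*q + 11) ∧ ((¬(3*h ≠ 6 ∧ 3*h + q ≥ -2)) → 2*u = 3*q + 5) implies it.
Countermodel: at the initial state h = 0, q = 0, u = 0, the precondition holds but the weakest precondition fails.
Answer: invalid


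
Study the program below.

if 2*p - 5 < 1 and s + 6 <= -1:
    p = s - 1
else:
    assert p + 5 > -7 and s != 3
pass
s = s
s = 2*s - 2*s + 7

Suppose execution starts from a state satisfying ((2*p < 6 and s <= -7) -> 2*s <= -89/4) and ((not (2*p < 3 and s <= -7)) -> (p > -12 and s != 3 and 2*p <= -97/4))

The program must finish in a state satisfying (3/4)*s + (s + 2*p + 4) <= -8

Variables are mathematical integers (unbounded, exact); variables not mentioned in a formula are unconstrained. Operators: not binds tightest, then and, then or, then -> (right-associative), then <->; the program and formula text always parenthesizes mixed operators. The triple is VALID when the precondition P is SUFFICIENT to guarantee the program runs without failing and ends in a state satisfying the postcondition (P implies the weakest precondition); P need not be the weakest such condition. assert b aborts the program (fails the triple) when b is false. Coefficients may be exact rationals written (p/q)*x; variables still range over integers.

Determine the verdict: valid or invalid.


Working backward. After the program, the postcondition (3/4)*s + (s + 2*p + 4) <= -8 must hold; in canonical form it is 2*p + (7/4)*s <= -12.
Before s := 2*s - 2*s + 7: 2*p <= -97/4
Before s := s: 2*p <= -97/4
Before skip: 2*p <= -97/4
Then branch requires 2*s <= -89/4; else branch requires p > -12 and s != 3 and 2*p <= -97/4.
Before the if: ((2*p < 6 and s <= -7) -> 2*s <= -89/4) and ((not (2*p < 6 and s <= -7)) -> (p > -12 and s != 3 and 2*p <= -97/4))
The weakest precondition is ((2*p < 6 and s <= -7) -> 2*s <= -89/4) and ((not (2*p < 6 and s <= -7)) -> (p > -12 and s != 3 and 2*p <= -97/4)).
Check whether ((2*p < 6 and s <= -7) -> 2*s <= -89/4) and ((not (2*p < 3 and s <= -7)) -> (p > -12 and s != 3 and 2*p <= -97/4)) implies it.
Every state satisfying the precondition satisfies the weakest precondition: the implication holds.
Answer: valid


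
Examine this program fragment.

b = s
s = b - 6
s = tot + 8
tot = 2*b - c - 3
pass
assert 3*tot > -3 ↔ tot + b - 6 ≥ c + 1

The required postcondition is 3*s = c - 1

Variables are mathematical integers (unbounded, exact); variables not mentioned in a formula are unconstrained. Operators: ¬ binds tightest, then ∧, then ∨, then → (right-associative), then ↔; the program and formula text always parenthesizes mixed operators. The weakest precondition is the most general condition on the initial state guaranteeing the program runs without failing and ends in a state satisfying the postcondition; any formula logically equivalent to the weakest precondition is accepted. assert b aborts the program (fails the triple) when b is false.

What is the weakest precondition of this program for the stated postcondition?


Working backward. After the program, 3*s = c - 1 must hold.
Before assert 3*tot > -3 ↔ tot + b - 6 ≥ c + 1: (3*tot > -3 ↔ b + tot ≥ c + 7) ∧ 3*s = c - 1
Before skip: (3*tot > -3 ↔ b + tot ≥ c + 7) ∧ 3*s = c - 1
Before tot := 2*b - c - 3: (6*b > 3*c + 6 ↔ 3*b ≥ 2*c + 10) ∧ 3*s = c - 1
Before s := tot + 8: (6*b > 3*c + 6 ↔ 3*b ≥ 2*c + 10) ∧ 3*tot = c - 25
Before s := b - 6: (6*b > 3*c + 6 ↔ 3*b ≥ 2*c + 10) ∧ 3*tot = c - 25
Before b := s: (6*s > 3*c + 6 ↔ 3*s ≥ 2*c + 10) ∧ 3*tot = c - 25
Answer: WP = (6*s > 3*c + 6 ↔ 3*s ≥ 2*c + 10) ∧ 3*tot = c - 25


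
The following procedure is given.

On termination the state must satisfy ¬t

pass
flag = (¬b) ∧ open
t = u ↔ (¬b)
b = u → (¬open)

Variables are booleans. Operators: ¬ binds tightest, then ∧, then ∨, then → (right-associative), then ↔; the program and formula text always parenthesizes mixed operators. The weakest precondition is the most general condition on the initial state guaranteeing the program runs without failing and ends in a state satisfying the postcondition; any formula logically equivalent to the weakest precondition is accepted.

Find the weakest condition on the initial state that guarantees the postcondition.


Working backward. After the program, ¬t must hold.
Before b := u → (¬open): ¬t
Before t := u ↔ (¬b): ¬(u ↔ (¬b))
Before flag := (¬b) ∧ open: ¬(u ↔ (¬b))
Before skip: ¬(u ↔ (¬b))
Answer: WP = ¬(u ↔ (¬b))


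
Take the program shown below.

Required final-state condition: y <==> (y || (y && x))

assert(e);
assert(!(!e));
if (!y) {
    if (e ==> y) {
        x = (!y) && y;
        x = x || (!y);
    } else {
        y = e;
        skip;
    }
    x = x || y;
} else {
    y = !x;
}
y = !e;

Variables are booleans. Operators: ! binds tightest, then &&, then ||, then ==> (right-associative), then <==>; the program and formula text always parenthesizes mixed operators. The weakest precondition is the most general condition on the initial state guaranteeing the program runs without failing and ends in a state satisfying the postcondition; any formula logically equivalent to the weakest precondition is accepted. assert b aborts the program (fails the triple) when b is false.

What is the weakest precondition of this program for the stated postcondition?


Working backward. After the program, y <==> (y || (y && x)) must hold.
Before y := !e: (!e) <==> ((!e) || ((!e) && x))
Then branch requires (!(e ==> y)) ==> ((!e) <==> ((!e) || ((!e) && (x || e)))); else branch requires (!e) <==> ((!e) || ((!e) && x)).
Before the if: ((!y) ==> ((!(e ==> y)) ==> ((!e) <==> ((!e) || ((!e) && (x || e)))))) && (y ==> ((!e) <==> ((!e) || ((!e) && x))))
Before assert !(!e): e && ((!y) ==> ((!(e ==> y)) ==> ((!e) <==> ((!e) || ((!e) && (x || e)))))) && (y ==> ((!e) <==> ((!e) || ((!e) && x))))
Before assert e: e && ((!y) ==> ((!(e ==> y)) ==> ((!e) <==> ((!e) || ((!e) && (x || e)))))) && (y ==> ((!e) <==> ((!e) || ((!e) && x))))
Answer: WP = e && ((!y) ==> ((!(e ==> y)) ==> ((!e) <==> ((!e) || ((!e) && (x || e)))))) && (y ==> ((!e) <==> ((!e) || ((!e) && x))))


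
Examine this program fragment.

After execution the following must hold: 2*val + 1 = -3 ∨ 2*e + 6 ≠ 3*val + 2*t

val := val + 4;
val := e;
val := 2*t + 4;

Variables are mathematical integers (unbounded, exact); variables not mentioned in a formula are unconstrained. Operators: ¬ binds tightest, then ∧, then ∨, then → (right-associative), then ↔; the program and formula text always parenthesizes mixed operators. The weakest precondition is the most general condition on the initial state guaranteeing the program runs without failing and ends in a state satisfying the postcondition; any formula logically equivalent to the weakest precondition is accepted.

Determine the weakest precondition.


Working backward. After the program, the postcondition 2*val + 1 = -3 ∨ 2*e + 6 ≠ 3*val + 2*t must hold; in canonical form it is 2*val = -4 ∨ 2*e ≠ 2*t + 3*val - 6.
Before val := 2*t + 4: 4*t = -12 ∨ 2*e ≠ 8*t + 6
Before val := e: 4*t = -12 ∨ 2*e ≠ 8*t + 6
Before val := val + 4: 4*t = -12 ∨ 2*e ≠ 8*t + 6
Answer: WP = 4*t = -12 ∨ 2*e ≠ 8*t + 6


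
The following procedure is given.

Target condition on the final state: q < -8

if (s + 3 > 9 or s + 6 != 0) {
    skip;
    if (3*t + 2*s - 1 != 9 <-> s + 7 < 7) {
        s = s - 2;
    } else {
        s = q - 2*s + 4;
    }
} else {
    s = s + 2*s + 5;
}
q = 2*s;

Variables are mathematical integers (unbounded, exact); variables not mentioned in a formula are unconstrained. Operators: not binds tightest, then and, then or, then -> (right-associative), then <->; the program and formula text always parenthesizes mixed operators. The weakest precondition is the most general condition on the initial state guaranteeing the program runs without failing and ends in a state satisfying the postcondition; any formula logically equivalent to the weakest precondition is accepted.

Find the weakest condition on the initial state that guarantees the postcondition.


Working backward. After the program, q < -8 must hold.
Before q := 2*s: 2*s < -8
Then branch requires ((2*s + 3*t != 10 <-> s < 0) -> 2*s < -4) and ((not (2*s + 3*t != 10 <-> s < 0)) -> 2*q < 4*s - 16); else branch requires 6*s < -18.
Before the if: ((s > 6 or s != -6) -> (((2*s + 3*t != 10 <-> s < 0) -> 2*s < -4) and ((not (2*s + 3*t != 10 <-> s < 0)) -> 2*q < 4*s - 16))) and ((not (s > 6 or s != -6)) -> 6*s < -18)
Answer: WP = ((s > 6 or s != -6) -> (((2*s + 3*t != 10 <-> s < 0) -> 2*s < -4) and ((not (2*s + 3*t != 10 <-> s < 0)) -> 2*q < 4*s - 16))) and ((not (s > 6 or s != -6)) -> 6*s < -18)


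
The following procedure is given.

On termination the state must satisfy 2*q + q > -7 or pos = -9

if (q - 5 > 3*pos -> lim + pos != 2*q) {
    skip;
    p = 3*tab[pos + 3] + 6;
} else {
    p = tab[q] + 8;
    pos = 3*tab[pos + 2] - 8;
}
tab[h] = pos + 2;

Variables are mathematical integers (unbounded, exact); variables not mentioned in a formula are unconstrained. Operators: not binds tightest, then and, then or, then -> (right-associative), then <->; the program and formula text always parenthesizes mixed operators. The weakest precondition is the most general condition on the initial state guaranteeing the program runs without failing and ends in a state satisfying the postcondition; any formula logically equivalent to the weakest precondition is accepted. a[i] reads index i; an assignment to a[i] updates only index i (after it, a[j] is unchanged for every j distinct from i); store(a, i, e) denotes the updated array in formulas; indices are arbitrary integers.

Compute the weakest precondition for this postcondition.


Working backward. After the program, the postcondition 2*q + q > -7 or pos = -9 must hold; in canonical form it is 3*q > -7 or pos = -9.
Before tab[h] := pos + 2: 3*q > -7 or pos = -9
Then branch requires 3*q > -7 or pos = -9; else branch requires 3*q > -7 or 3*tab[pos + 2] = -1.
Before the if: ((q > 3*pos + 5 -> lim + pos != 2*q) -> (3*q > -7 or pos = -9)) and ((not (q > 3*pos + 5 -> lim + pos != 2*q)) -> (3*q > -7 or 3*tab[pos + 2] = -1))
Answer: WP = ((q > 3*pos + 5 -> lim + pos != 2*q) -> (3*q > -7 or pos = -9)) and ((not (q > 3*pos + 5 -> lim + pos != 2*q)) -> (3*q > -7 or 3*tab[pos + 2] = -1))


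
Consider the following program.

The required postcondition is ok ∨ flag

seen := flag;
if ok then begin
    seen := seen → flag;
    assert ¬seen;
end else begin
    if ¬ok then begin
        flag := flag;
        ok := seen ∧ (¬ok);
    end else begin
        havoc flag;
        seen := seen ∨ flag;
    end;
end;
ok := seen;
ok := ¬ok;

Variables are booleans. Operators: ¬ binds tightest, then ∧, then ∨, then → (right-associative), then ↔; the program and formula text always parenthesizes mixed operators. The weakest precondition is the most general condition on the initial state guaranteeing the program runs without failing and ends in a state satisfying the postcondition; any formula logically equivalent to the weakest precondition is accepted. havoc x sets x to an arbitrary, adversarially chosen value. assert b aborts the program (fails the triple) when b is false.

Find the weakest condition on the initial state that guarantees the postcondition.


Working backward. After the program, ok ∨ flag must hold.
Before ok := ¬ok: (¬ok) ∨ flag
Before ok := seen: (¬seen) ∨ flag
Then branch requires (¬(seen → flag)) ∧ ((¬(seen → flag)) ∨ flag); else branch requires ((¬ok) → ((¬seen) ∨ flag)) ∧ (ok → (¬seen)).
Before the if: (ok → ((¬(seen → flag)) ∧ ((¬(seen → flag)) ∨ flag))) ∧ ((¬ok) → (((¬ok) → ((¬seen) ∨ flag)) ∧ (ok → (¬seen))))
Before seen := flag: (¬ok) ∧ ((¬ok) → (ok → (¬flag)))
Answer: WP = (¬ok) ∧ ((¬ok) → (ok → (¬flag)))
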